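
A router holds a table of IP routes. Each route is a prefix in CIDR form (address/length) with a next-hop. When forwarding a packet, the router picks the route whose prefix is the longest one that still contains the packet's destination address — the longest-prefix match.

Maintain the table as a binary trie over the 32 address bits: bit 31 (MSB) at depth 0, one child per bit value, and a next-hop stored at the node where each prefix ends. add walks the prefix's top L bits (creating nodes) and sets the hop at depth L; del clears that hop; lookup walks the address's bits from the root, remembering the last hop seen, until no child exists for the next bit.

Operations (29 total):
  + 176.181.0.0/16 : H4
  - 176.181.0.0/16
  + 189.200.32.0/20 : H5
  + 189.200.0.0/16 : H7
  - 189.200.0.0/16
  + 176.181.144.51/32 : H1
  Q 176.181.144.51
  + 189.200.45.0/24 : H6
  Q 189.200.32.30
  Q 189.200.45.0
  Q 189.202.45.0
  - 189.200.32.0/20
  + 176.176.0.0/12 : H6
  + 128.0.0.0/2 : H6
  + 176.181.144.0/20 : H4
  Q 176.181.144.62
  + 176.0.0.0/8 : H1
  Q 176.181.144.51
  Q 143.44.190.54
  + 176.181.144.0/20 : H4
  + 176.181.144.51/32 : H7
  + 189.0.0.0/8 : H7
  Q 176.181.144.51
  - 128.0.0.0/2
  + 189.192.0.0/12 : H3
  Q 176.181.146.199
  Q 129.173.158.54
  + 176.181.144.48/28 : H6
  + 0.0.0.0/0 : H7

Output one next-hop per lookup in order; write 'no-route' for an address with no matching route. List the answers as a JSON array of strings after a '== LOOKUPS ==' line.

Trace:
  add 176.181.0.0/16 -> H4 at depth 16
  del 176.181.0.0/16 (clear depth 16)
  add 189.200.32.0/20 -> H5 at depth 20
  add 189.200.0.0/16 -> H7 at depth 16
  del 189.200.0.0/16 (clear depth 16)
  add 176.181.144.51/32 -> H1 at depth 32
  Q 176.181.144.51: descend 10110000101101011001000000110011 ; hops seen [H1] ; pick H1
  add 189.200.45.0/24 -> H6 at depth 24
  Q 189.200.32.30: descend 10111101110010000010 ; hops seen [H5] ; pick H5
  Q 189.200.45.0: descend 101111011100100000101101 ; hops seen [H5,H6] ; pick H6
  Q 189.202.45.0: descend 10111101110010 ; hops seen [∅] ; pick no-route
  del 189.200.32.0/20 (clear depth 20)
  add 176.176.0.0/12 -> H6 at depth 12
  add 128.0.0.0/2 -> H6 at depth 2
  add 176.181.144.0/20 -> H4 at depth 20
  Q 176.181.144.62: descend 1011000010110101100100000011 ; hops seen [H6,H6,H4] ; pick H4
  add 176.0.0.0/8 -> H1 at depth 8
  Q 176.181.144.51: descend 10110000101101011001000000110011 ; hops seen [H6,H1,H6,H4,H1] ; pick H1
  Q 143.44.190.54: descend 10 ; hops seen [H6] ; pick H6
  add 176.181.144.0/20 -> H4 at depth 20
  add 176.181.144.51/32 -> H7 at depth 32
  add 189.0.0.0/8 -> H7 at depth 8
  Q 176.181.144.51: descend 10110000101101011001000000110011 ; hops seen [H6,H1,H6,H4,H7] ; pick H7
  del 128.0.0.0/2 (clear depth 2)
  add 189.192.0.0/12 -> H3 at depth 12
  Q 176.181.146.199: descend 1011000010110101100100 ; hops seen [H1,H6,H4] ; pick H4
  Q 129.173.158.54: descend 10 ; hops seen [∅] ; pick no-route
  add 176.181.144.48/28 -> H6 at depth 28
  add 0.0.0.0/0 -> H7 at depth 0

== LOOKUPS ==
["H1","H5","H6","no-route","H4","H1","H6","H7","H4","no-route"]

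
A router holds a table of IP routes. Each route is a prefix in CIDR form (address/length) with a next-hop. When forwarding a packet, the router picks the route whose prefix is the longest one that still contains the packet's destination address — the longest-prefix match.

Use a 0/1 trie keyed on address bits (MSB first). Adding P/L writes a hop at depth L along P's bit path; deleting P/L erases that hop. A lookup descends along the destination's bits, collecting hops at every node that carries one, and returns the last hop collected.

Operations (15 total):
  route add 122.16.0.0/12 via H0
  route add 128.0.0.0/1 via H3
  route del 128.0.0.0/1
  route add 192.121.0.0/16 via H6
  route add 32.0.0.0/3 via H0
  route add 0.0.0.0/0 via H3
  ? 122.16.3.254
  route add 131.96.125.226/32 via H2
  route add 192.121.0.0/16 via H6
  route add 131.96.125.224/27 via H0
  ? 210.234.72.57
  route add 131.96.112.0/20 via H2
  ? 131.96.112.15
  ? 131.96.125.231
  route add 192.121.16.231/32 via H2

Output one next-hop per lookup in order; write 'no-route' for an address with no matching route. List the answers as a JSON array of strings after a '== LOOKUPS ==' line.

Process each operation:
  add 122.16.0.0/12 -> H0 at depth 12
  add 128.0.0.0/1 -> H3 at depth 1
  - 128.0.0.0/1 clear@1
  add 192.121.0.0/16 -> H6 at depth 16
  add 32.0.0.0/3 -> H0 at depth 3
  add 0.0.0.0/0 -> H3 at depth 0
  ? 122.16.3.254  path d0:H3→d1:-→d2:-→d3:-→d4:-→d5:-→d6:-→d7:-→d8:-→d9:-→d10:-→d11:-→d12:H0  best=H0
  add 131.96.125.226/32 -> H2 at depth 32
  add 192.121.0.0/16 -> H6 at depth 16
  add 131.96.125.224/27 -> H0 at depth 27
  ? 210.234.72.57  path d0:H3→d1:-→d2:-→d3:-  best=H3
  add 131.96.112.0/20 -> H2 at depth 20
  ? 131.96.112.15  path d0:H3→d1:-→d2:-→d3:-→d4:-→d5:-→d6:-→d7:-→d8:-→d9:-→d10:-→d11:-→d12:-→d13:-→d14:-→d15:-→d16:-→d17:-→d18:-→d19:-→d20:H2  best=H2
  ? 131.96.125.231  path d0:H3→d1:-→d2:-→d3:-→d4:-→d5:-→d6:-→d7:-→d8:-→d9:-→d10:-→d11:-→d12:-→d13:-→d14:-→d15:-→d16:-→d17:-→d18:-→d19:-→d20:H2→d21:-→d22:-→d23:-→d24:-→d25:-→d26:-→d27:H0→d28:-→d29:-  best=H0
  add 192.121.16.231/32 -> H2 at depth 32

== LOOKUPS ==
["H0","H3","H2","H0"]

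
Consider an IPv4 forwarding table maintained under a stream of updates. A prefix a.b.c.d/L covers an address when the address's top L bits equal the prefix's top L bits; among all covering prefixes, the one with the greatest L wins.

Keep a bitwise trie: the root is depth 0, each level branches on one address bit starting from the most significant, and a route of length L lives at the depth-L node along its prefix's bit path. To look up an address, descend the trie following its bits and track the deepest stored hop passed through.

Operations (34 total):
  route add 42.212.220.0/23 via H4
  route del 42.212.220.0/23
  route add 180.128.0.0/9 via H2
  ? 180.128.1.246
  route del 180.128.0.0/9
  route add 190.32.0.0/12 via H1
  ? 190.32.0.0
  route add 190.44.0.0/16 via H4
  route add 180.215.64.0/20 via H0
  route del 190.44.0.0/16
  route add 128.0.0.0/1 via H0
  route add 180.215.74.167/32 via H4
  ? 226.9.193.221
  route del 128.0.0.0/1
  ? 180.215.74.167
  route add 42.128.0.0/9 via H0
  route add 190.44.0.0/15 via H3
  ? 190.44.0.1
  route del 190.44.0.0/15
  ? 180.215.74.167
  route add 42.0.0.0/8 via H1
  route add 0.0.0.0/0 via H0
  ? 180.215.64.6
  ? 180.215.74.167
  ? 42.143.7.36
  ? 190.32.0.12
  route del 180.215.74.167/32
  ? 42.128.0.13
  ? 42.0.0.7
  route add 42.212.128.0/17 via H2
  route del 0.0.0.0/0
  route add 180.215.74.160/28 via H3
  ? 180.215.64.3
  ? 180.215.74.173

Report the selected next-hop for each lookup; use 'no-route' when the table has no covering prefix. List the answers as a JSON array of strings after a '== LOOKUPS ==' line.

Process each operation:
  + 42.212.220.0/23 (H4) depth=23
  - 42.212.220.0/23 clear@23
  + 180.128.0.0/9 (H2) depth=9
  Q 180.128.1.246: descend 101101001 ; hops seen [H2] ; pick H2
  - 180.128.0.0/9 clear@9
  + 190.32.0.0/12 (H1) depth=12
  Q 190.32.0.0: descend 101111100010 ; hops seen [H1] ; pick H1
  + 190.44.0.0/16 (H4) depth=16
  + 180.215.64.0/20 (H0) depth=20
  - 190.44.0.0/16 clear@16
  + 128.0.0.0/1 (H0) depth=1
  + 180.215.74.167/32 (H4) depth=32
  Q 226.9.193.221: descend 1 ; hops seen [H0] ; pick H0
  - 128.0.0.0/1 clear@1
  Q 180.215.74.167: descend 10110100110101110100101010100111 ; hops seen [H0,H4] ; pick H4
  + 42.128.0.0/9 (H0) depth=9
  + 190.44.0.0/15 (H3) depth=15
  Q 190.44.0.1: descend 1011111000101100 ; hops seen [H1,H3] ; pick H3
  - 190.44.0.0/15 clear@15
  Q 180.215.74.167: descend 10110100110101110100101010100111 ; hops seen [H0,H4] ; pick H4
  + 42.0.0.0/8 (H1) depth=8
  + 0.0.0.0/0 (H0) depth=0
  Q 180.215.64.6: descend 10110100110101110100 ; hops seen [H0,H0] ; pick H0
  Q 180.215.74.167: descend 10110100110101110100101010100111 ; hops seen [H0,H0,H4] ; pick H4
  Q 42.143.7.36: descend 001010101 ; hops seen [H0,H1,H0] ; pick H0
  Q 190.32.0.12: descend 101111100010 ; hops seen [H0,H1] ; pick H1
  - 180.215.74.167/32 clear@32
  Q 42.128.0.13: descend 001010101 ; hops seen [H0,H1,H0] ; pick H0
  Q 42.0.0.7: descend 00101010 ; hops seen [H0,H1] ; pick H1
  + 42.212.128.0/17 (H2) depth=17
  - 0.0.0.0/0 clear@0
  + 180.215.74.160/28 (H3) depth=28
  Q 180.215.64.3: descend 10110100110101110100 ; hops seen [H0] ; pick H0
  Q 180.215.74.173: descend 1011010011010111010010101010 ; hops seen [H0,H3] ; pick H3

== LOOKUPS ==
["H2","H1","H0","H4","H3","H4","H0","H4","H0","H1","H0","H1","H0","H3"]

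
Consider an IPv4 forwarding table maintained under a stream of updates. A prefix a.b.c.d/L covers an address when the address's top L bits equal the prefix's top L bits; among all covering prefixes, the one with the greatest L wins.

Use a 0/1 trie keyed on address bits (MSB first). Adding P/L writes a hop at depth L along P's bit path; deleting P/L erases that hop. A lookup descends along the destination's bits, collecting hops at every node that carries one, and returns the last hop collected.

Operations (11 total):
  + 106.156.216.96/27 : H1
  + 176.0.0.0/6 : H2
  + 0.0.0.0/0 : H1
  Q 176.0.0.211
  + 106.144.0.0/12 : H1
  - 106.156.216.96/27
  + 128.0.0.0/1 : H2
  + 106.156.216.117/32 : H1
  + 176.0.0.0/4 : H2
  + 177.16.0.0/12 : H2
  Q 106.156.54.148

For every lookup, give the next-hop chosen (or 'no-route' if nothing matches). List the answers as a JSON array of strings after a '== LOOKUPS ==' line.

Trace:
  + 106.156.216.96/27 (H1) depth=27
  + 176.0.0.0/6 (H2) depth=6
  + 0.0.0.0/0 (H1) depth=0
  ? 176.0.0.211  path d0:H1→d1:-→d2:-→d3:-→d4:-→d5:-→d6:H2  best=H2
  + 106.144.0.0/12 (H1) depth=12
  - 106.156.216.96/27 clear@27
  + 128.0.0.0/1 (H2) depth=1
  + 106.156.216.117/32 (H1) depth=32
  + 176.0.0.0/4 (H2) depth=4
  + 177.16.0.0/12 (H2) depth=12
  ? 106.156.54.148  path d0:H1→d1:-→d2:-→d3:-→d4:-→d5:-→d6:-→d7:-→d8:-→d9:-→d10:-→d11:-→d12:H1→d13:-→d14:-→d15:-→d16:-  best=H1

== LOOKUPS ==
["H2","H1"]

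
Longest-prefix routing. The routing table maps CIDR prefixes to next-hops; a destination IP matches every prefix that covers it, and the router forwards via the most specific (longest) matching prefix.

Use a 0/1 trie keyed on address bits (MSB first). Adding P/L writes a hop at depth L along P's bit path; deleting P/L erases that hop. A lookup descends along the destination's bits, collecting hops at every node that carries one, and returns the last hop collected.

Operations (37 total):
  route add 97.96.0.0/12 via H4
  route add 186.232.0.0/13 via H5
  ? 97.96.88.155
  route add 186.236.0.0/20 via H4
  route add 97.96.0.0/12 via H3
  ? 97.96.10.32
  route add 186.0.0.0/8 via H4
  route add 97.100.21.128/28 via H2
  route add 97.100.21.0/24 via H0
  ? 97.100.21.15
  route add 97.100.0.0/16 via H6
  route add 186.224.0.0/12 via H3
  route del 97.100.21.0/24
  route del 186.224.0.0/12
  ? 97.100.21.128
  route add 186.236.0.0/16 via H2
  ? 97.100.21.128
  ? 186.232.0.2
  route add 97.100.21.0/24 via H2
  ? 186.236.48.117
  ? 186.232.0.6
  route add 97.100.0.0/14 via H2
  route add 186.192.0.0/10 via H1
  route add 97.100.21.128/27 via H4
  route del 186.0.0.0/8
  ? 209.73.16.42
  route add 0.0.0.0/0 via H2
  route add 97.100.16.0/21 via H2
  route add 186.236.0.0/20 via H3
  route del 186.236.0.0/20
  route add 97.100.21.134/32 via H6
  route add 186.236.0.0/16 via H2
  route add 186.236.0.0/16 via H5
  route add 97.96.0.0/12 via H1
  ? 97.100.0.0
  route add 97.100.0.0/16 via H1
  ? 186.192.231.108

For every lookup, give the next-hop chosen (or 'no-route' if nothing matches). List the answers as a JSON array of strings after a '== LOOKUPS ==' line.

Process each operation:
  + 97.96.0.0/12 (H4) depth=12
  + 186.232.0.0/13 (H5) depth=13
  ? 97.96.88.155  path d0:-→d1:-→d2:-→d3:-→d4:-→d5:-→d6:-→d7:-→d8:-→d9:-→d10:-→d11:-→d12:H4  best=H4
  + 186.236.0.0/20 (H4) depth=20
  + 97.96.0.0/12 (H3) depth=12
  ? 97.96.10.32  path d0:-→d1:-→d2:-→d3:-→d4:-→d5:-→d6:-→d7:-→d8:-→d9:-→d10:-→d11:-→d12:H3  best=H3
  + 186.0.0.0/8 (H4) depth=8
  + 97.100.21.128/28 (H2) depth=28
  + 97.100.21.0/24 (H0) depth=24
  ? 97.100.21.15  path d0:-→d1:-→d2:-→d3:-→d4:-→d5:-→d6:-→d7:-→d8:-→d9:-→d10:-→d11:-→d12:H3→d13:-→d14:-→d15:-→d16:-→d17:-→d18:-→d19:-→d20:-→d21:-→d22:-→d23:-→d24:H0  best=H0
  + 97.100.0.0/16 (H6) depth=16
  + 186.224.0.0/12 (H3) depth=12
  - 97.100.21.0/24 clear@24
  - 186.224.0.0/12 clear@12
  ? 97.100.21.128  path d0:-→d1:-→d2:-→d3:-→d4:-→d5:-→d6:-→d7:-→d8:-→d9:-→d10:-→d11:-→d12:H3→d13:-→d14:-→d15:-→d16:H6→d17:-→d18:-→d19:-→d20:-→d21:-→d22:-→d23:-→d24:-→d25:-→d26:-→d27:-→d28:H2  best=H2
  + 186.236.0.0/16 (H2) depth=16
  ? 97.100.21.128  path d0:-→d1:-→d2:-→d3:-→d4:-→d5:-→d6:-→d7:-→d8:-→d9:-→d10:-→d11:-→d12:H3→d13:-→d14:-→d15:-→d16:H6→d17:-→d18:-→d19:-→d20:-→d21:-→d22:-→d23:-→d24:-→d25:-→d26:-→d27:-→d28:H2  best=H2
  ? 186.232.0.2  path d0:-→d1:-→d2:-→d3:-→d4:-→d5:-→d6:-→d7:-→d8:H4→d9:-→d10:-→d11:-→d12:-→d13:H5  best=H5
  + 97.100.21.0/24 (H2) depth=24
  ? 186.236.48.117  path d0:-→d1:-→d2:-→d3:-→d4:-→d5:-→d6:-→d7:-→d8:H4→d9:-→d10:-→d11:-→d12:-→d13:H5→d14:-→d15:-→d16:H2→d17:-→d18:-  best=H2
  ? 186.232.0.6  path d0:-→d1:-→d2:-→d3:-→d4:-→d5:-→d6:-→d7:-→d8:H4→d9:-→d10:-→d11:-→d12:-→d13:H5  best=H5
  + 97.100.0.0/14 (H2) depth=14
  + 186.192.0.0/10 (H1) depth=10
  + 97.100.21.128/27 (H4) depth=27
  - 186.0.0.0/8 clear@8
  ? 209.73.16.42  path d0:-→d1:-  best=no-route
  + 0.0.0.0/0 (H2) depth=0
  + 97.100.16.0/21 (H2) depth=21
  + 186.236.0.0/20 (H3) depth=20
  - 186.236.0.0/20 clear@20
  + 97.100.21.134/32 (H6) depth=32
  + 186.236.0.0/16 (H2) depth=16
  + 186.236.0.0/16 (H5) depth=16
  + 97.96.0.0/12 (H1) depth=12
  ? 97.100.0.0  path d0:H2→d1:-→d2:-→d3:-→d4:-→d5:-→d6:-→d7:-→d8:-→d9:-→d10:-→d11:-→d12:H1→d13:-→d14:H2→d15:-→d16:H6→d17:-→d18:-→d19:-  best=H6
  + 97.100.0.0/16 (H1) depth=16
  ? 186.192.231.108  path d0:H2→d1:-→d2:-→d3:-→d4:-→d5:-→d6:-→d7:-→d8:-→d9:-→d10:H1  best=H1

== LOOKUPS ==
["H4","H3","H0","H2","H2","H5","H2","H5","no-route","H6","H1"]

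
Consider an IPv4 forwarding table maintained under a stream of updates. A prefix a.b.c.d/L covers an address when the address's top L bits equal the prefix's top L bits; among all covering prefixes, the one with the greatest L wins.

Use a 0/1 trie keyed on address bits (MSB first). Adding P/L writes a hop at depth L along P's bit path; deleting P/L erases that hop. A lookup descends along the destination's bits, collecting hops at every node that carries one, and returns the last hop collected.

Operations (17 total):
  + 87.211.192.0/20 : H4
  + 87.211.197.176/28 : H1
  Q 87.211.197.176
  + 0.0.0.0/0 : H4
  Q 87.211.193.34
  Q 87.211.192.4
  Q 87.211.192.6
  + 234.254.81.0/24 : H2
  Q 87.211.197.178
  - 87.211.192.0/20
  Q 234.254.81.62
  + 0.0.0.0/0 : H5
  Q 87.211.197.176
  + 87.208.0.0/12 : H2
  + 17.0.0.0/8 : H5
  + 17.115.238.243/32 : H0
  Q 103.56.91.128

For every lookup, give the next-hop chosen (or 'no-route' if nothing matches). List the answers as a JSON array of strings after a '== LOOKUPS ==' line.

Process each operation:
  add 87.211.192.0/20 -> H4 at depth 20
  add 87.211.197.176/28 -> H1 at depth 28
  ? 87.211.197.176  path d0:-→d1:-→d2:-→d3:-→d4:-→d5:-→d6:-→d7:-→d8:-→d9:-→d10:-→d11:-→d12:-→d13:-→d14:-→d15:-→d16:-→d17:-→d18:-→d19:-→d20:H4→d21:-→d22:-→d23:-→d24:-→d25:-→d26:-→d27:-→d28:H1  best=H1
  add 0.0.0.0/0 -> H4 at depth 0
  ? 87.211.193.34  path d0:H4→d1:-→d2:-→d3:-→d4:-→d5:-→d6:-→d7:-→d8:-→d9:-→d10:-→d11:-→d12:-→d13:-→d14:-→d15:-→d16:-→d17:-→d18:-→d19:-→d20:H4→d21:-  best=H4
  ? 87.211.192.4  path d0:H4→d1:-→d2:-→d3:-→d4:-→d5:-→d6:-→d7:-→d8:-→d9:-→d10:-→d11:-→d12:-→d13:-→d14:-→d15:-→d16:-→d17:-→d18:-→d19:-→d20:H4→d21:-  best=H4
  ? 87.211.192.6  path d0:H4→d1:-→d2:-→d3:-→d4:-→d5:-→d6:-→d7:-→d8:-→d9:-→d10:-→d11:-→d12:-→d13:-→d14:-→d15:-→d16:-→d17:-→d18:-→d19:-→d20:H4→d21:-  best=H4
  add 234.254.81.0/24 -> H2 at depth 24
  ? 87.211.197.178  path d0:H4→d1:-→d2:-→d3:-→d4:-→d5:-→d6:-→d7:-→d8:-→d9:-→d10:-→d11:-→d12:-→d13:-→d14:-→d15:-→d16:-→d17:-→d18:-→d19:-→d20:H4→d21:-→d22:-→d23:-→d24:-→d25:-→d26:-→d27:-→d28:H1  best=H1
  del 87.211.192.0/20 (clear depth 20)
  ? 234.254.81.62  path d0:H4→d1:-→d2:-→d3:-→d4:-→d5:-→d6:-→d7:-→d8:-→d9:-→d10:-→d11:-→d12:-→d13:-→d14:-→d15:-→d16:-→d17:-→d18:-→d19:-→d20:-→d21:-→d22:-→d23:-→d24:H2  best=H2
  add 0.0.0.0/0 -> H5 at depth 0
  ? 87.211.197.176  path d0:H5→d1:-→d2:-→d3:-→d4:-→d5:-→d6:-→d7:-→d8:-→d9:-→d10:-→d11:-→d12:-→d13:-→d14:-→d15:-→d16:-→d17:-→d18:-→d19:-→d20:-→d21:-→d22:-→d23:-→d24:-→d25:-→d26:-→d27:-→d28:H1  best=H1
  add 87.208.0.0/12 -> H2 at depth 12
  add 17.0.0.0/8 -> H5 at depth 8
  add 17.115.238.243/32 -> H0 at depth 32
  ? 103.56.91.128  path d0:H5→d1:-→d2:-  best=H5

== LOOKUPS ==
["H1","H4","H4","H4","H1","H2","H1","H5"]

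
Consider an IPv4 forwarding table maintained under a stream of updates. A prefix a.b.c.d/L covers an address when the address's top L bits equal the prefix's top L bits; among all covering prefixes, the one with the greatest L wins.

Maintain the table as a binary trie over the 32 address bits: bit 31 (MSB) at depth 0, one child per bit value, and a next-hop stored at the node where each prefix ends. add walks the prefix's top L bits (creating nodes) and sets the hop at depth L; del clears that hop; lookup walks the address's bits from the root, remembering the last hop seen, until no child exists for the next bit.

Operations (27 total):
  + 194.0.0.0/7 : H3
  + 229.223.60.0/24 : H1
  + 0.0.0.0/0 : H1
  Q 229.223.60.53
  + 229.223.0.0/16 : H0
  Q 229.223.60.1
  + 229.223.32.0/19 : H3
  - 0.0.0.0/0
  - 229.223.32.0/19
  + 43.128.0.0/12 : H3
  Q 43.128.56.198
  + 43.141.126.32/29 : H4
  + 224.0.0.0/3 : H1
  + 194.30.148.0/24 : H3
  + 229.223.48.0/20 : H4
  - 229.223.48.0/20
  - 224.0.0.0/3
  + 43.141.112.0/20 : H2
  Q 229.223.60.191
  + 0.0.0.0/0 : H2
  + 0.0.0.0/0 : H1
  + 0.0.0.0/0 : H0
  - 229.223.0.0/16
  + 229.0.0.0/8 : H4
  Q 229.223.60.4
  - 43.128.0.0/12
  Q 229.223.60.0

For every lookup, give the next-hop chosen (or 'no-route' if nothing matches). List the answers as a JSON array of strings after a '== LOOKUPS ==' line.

Apply in order:
  add 194.0.0.0/7 -> H3 at depth 7
  add 229.223.60.0/24 -> H1 at depth 24
  add 0.0.0.0/0 -> H1 at depth 0
  ? 229.223.60.53  path d0:H1→d1:-→d2:-→d3:-→d4:-→d5:-→d6:-→d7:-→d8:-→d9:-→d10:-→d11:-→d12:-→d13:-→d14:-→d15:-→d16:-→d17:-→d18:-→d19:-→d20:-→d21:-→d22:-→d23:-→d24:H1  best=H1
  add 229.223.0.0/16 -> H0 at depth 16
  ? 229.223.60.1  path d0:H1→d1:-→d2:-→d3:-→d4:-→d5:-→d6:-→d7:-→d8:-→d9:-→d10:-→d11:-→d12:-→d13:-→d14:-→d15:-→d16:H0→d17:-→d18:-→d19:-→d20:-→d21:-→d22:-→d23:-→d24:H1  best=H1
  add 229.223.32.0/19 -> H3 at depth 19
  del 0.0.0.0/0 (clear depth 0)
  del 229.223.32.0/19 (clear depth 19)
  add 43.128.0.0/12 -> H3 at depth 12
  ? 43.128.56.198  path d0:-→d1:-→d2:-→d3:-→d4:-→d5:-→d6:-→d7:-→d8:-→d9:-→d10:-→d11:-→d12:H3  best=H3
  add 43.141.126.32/29 -> H4 at depth 29
  add 224.0.0.0/3 -> H1 at depth 3
  add 194.30.148.0/24 -> H3 at depth 24
  add 229.223.48.0/20 -> H4 at depth 20
  del 229.223.48.0/20 (clear depth 20)
  del 224.0.0.0/3 (clear depth 3)
  add 43.141.112.0/20 -> H2 at depth 20
  ? 229.223.60.191  path d0:-→d1:-→d2:-→d3:-→d4:-→d5:-→d6:-→d7:-→d8:-→d9:-→d10:-→d11:-→d12:-→d13:-→d14:-→d15:-→d16:H0→d17:-→d18:-→d19:-→d20:-→d21:-→d22:-→d23:-→d24:H1  best=H1
  add 0.0.0.0/0 -> H2 at depth 0
  add 0.0.0.0/0 -> H1 at depth 0
  add 0.0.0.0/0 -> H0 at depth 0
  del 229.223.0.0/16 (clear depth 16)
  add 229.0.0.0/8 -> H4 at depth 8
  ? 229.223.60.4  path d0:H0→d1:-→d2:-→d3:-→d4:-→d5:-→d6:-→d7:-→d8:H4→d9:-→d10:-→d11:-→d12:-→d13:-→d14:-→d15:-→d16:-→d17:-→d18:-→d19:-→d20:-→d21:-→d22:-→d23:-→d24:H1  best=H1
  del 43.128.0.0/12 (clear depth 12)
  ? 229.223.60.0  path d0:H0→d1:-→d2:-→d3:-→d4:-→d5:-→d6:-→d7:-→d8:H4→d9:-→d10:-→d11:-→d12:-→d13:-→d14:-→d15:-→d16:-→d17:-→d18:-→d19:-→d20:-→d21:-→d22:-→d23:-→d24:H1  best=H1

== LOOKUPS ==
["H1","H1","H3","H1","H1","H1"]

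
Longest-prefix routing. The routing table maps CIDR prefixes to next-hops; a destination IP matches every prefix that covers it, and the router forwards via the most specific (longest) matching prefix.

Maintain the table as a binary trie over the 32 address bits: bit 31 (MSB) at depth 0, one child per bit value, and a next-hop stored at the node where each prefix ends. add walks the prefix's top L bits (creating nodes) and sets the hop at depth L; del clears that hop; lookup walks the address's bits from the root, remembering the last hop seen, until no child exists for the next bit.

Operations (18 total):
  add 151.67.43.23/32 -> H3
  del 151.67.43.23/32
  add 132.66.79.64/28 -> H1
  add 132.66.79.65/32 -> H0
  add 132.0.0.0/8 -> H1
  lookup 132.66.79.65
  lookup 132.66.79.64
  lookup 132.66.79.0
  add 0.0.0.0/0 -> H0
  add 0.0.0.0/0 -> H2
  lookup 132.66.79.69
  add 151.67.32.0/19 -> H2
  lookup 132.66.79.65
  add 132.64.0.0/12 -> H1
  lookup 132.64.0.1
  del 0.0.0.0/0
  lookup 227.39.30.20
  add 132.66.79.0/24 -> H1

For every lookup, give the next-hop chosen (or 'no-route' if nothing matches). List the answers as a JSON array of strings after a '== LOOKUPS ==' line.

Apply in order:
  + 151.67.43.23/32 (H3) depth=32
  del 151.67.43.23/32 (clear depth 32)
  + 132.66.79.64/28 (H1) depth=28
  + 132.66.79.65/32 (H0) depth=32
  + 132.0.0.0/8 (H1) depth=8
  Q 132.66.79.65: descend 10000100010000100100111101000001 ; hops seen [H1,H1,H0] ; pick H0
  Q 132.66.79.64: descend 1000010001000010010011110100000 ; hops seen [H1,H1] ; pick H1
  Q 132.66.79.0: descend 1000010001000010010011110 ; hops seen [H1] ; pick H1
  + 0.0.0.0/0 (H0) depth=0
  + 0.0.0.0/0 (H2) depth=0
  Q 132.66.79.69: descend 10000100010000100100111101000 ; hops seen [H2,H1,H1] ; pick H1
  + 151.67.32.0/19 (H2) depth=19
  Q 132.66.79.65: descend 10000100010000100100111101000001 ; hops seen [H2,H1,H1,H0] ; pick H0
  + 132.64.0.0/12 (H1) depth=12
  Q 132.64.0.1: descend 10000100010000 ; hops seen [H2,H1,H1] ; pick H1
  del 0.0.0.0/0 (clear depth 0)
  Q 227.39.30.20: descend 1 ; hops seen [∅] ; pick no-route
  + 132.66.79.0/24 (H1) depth=24

== LOOKUPS ==
["H0","H1","H1","H1","H0","H1","no-route"]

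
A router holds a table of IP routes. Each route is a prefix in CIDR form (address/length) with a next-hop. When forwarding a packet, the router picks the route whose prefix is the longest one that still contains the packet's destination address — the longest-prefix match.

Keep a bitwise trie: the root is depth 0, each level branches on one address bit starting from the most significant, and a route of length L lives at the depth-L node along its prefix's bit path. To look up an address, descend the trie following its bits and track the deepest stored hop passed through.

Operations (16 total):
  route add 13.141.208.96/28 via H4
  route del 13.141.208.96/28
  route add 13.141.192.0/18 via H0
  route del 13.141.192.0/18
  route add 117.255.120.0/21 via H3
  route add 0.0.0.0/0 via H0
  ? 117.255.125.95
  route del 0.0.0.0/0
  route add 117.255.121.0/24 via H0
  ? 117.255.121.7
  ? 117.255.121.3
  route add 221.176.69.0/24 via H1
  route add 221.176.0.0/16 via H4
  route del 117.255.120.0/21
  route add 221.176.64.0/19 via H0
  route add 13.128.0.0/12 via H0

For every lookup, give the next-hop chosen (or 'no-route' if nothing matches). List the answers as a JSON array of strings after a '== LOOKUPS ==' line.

Trace:
  + 13.141.208.96/28 (H4) depth=28
  - 13.141.208.96/28 clear@28
  + 13.141.192.0/18 (H0) depth=18
  - 13.141.192.0/18 clear@18
  + 117.255.120.0/21 (H3) depth=21
  + 0.0.0.0/0 (H0) depth=0
  lookup 117.255.125.95: bits 011101011111111101111 walk d0:H0→d1:-→d2:-→d3:-→d4:-→d5:-→d6:-→d7:-→d8:-→d9:-→d10:-→d11:-→d12:-→d13:-→d14:-→d15:-→d16:-→d17:-→d18:-→d19:-→d20:-→d21:H3 -> H3
  - 0.0.0.0/0 clear@0
  + 117.255.121.0/24 (H0) depth=24
  lookup 117.255.121.7: bits 011101011111111101111001 walk d0:-→d1:-→d2:-→d3:-→d4:-→d5:-→d6:-→d7:-→d8:-→d9:-→d10:-→d11:-→d12:-→d13:-→d14:-→d15:-→d16:-→d17:-→d18:-→d19:-→d20:-→d21:H3→d22:-→d23:-→d24:H0 -> H0
  lookup 117.255.121.3: bits 011101011111111101111001 walk d0:-→d1:-→d2:-→d3:-→d4:-→d5:-→d6:-→d7:-→d8:-→d9:-→d10:-→d11:-→d12:-→d13:-→d14:-→d15:-→d16:-→d17:-→d18:-→d19:-→d20:-→d21:H3→d22:-→d23:-→d24:H0 -> H0
  + 221.176.69.0/24 (H1) depth=24
  + 221.176.0.0/16 (H4) depth=16
  - 117.255.120.0/21 clear@21
  + 221.176.64.0/19 (H0) depth=19
  + 13.128.0.0/12 (H0) depth=12

== LOOKUPS ==
["H3","H0","H0"]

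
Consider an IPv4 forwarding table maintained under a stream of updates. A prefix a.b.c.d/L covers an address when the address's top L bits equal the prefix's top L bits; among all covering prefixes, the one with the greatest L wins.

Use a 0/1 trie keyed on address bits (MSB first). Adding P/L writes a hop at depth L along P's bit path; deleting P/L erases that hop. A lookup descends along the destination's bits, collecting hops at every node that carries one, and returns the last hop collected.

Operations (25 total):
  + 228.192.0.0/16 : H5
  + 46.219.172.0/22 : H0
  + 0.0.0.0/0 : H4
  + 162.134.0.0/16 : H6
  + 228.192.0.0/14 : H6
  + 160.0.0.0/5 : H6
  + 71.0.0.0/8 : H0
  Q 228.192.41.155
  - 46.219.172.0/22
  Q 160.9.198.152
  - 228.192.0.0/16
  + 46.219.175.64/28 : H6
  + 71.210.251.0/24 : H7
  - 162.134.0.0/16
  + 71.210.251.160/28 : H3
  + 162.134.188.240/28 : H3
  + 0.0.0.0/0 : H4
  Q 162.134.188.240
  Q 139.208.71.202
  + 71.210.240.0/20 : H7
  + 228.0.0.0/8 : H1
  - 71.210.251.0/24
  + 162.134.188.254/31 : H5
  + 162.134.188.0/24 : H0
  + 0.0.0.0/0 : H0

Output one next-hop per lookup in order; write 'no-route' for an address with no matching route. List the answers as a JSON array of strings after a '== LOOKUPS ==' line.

Process each operation:
  add 228.192.0.0/16 -> H5 at depth 16
  add 46.219.172.0/22 -> H0 at depth 22
  add 0.0.0.0/0 -> H4 at depth 0
  add 162.134.0.0/16 -> H6 at depth 16
  add 228.192.0.0/14 -> H6 at depth 14
  add 160.0.0.0/5 -> H6 at depth 5
  add 71.0.0.0/8 -> H0 at depth 8
  lookup 228.192.41.155: bits 1110010011000000 walk d0:H4→d1:-→d2:-→d3:-→d4:-→d5:-→d6:-→d7:-→d8:-→d9:-→d10:-→d11:-→d12:-→d13:-→d14:H6→d15:-→d16:H5 -> H5
  del 46.219.172.0/22 (clear depth 22)
  lookup 160.9.198.152: bits 101000 walk d0:H4→d1:-→d2:-→d3:-→d4:-→d5:H6→d6:- -> H6
  del 228.192.0.0/16 (clear depth 16)
  add 46.219.175.64/28 -> H6 at depth 28
  add 71.210.251.0/24 -> H7 at depth 24
  del 162.134.0.0/16 (clear depth 16)
  add 71.210.251.160/28 -> H3 at depth 28
  add 162.134.188.240/28 -> H3 at depth 28
  add 0.0.0.0/0 -> H4 at depth 0
  lookup 162.134.188.240: bits 1010001010000110101111001111 walk d0:H4→d1:-→d2:-→d3:-→d4:-→d5:H6→d6:-→d7:-→d8:-→d9:-→d10:-→d11:-→d12:-→d13:-→d14:-→d15:-→d16:-→d17:-→d18:-→d19:-→d20:-→d21:-→d22:-→d23:-→d24:-→d25:-→d26:-→d27:-→d28:H3 -> H3
  lookup 139.208.71.202: bits 10 walk d0:H4→d1:-→d2:- -> H4
  add 71.210.240.0/20 -> H7 at depth 20
  add 228.0.0.0/8 -> H1 at depth 8
  del 71.210.251.0/24 (clear depth 24)
  add 162.134.188.254/31 -> H5 at depth 31
  add 162.134.188.0/24 -> H0 at depth 24
  add 0.0.0.0/0 -> H0 at depth 0

== LOOKUPS ==
["H5","H6","H3","H4"]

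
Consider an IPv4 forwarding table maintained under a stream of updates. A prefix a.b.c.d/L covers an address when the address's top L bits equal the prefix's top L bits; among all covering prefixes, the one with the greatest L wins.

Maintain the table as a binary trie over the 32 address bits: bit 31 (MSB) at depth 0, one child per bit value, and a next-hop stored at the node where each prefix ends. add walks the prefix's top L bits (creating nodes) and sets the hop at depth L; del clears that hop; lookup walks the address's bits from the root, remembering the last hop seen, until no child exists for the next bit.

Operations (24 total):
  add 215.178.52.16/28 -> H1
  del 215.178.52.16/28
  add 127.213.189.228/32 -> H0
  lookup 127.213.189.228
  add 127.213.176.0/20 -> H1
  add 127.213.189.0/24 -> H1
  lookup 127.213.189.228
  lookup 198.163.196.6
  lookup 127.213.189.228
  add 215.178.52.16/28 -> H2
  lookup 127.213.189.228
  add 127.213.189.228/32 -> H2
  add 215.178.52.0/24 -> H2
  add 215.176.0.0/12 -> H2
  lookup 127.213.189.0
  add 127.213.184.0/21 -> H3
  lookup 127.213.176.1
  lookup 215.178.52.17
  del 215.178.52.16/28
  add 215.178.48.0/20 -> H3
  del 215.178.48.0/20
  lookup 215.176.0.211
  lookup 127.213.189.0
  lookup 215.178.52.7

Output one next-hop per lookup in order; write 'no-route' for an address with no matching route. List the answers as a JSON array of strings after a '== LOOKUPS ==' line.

Trace:
  + 215.178.52.16/28 (H1) depth=28
  - 215.178.52.16/28 clear@28
  + 127.213.189.228/32 (H0) depth=32
  Q 127.213.189.228: descend 01111111110101011011110111100100 ; hops seen [H0] ; pick H0
  + 127.213.176.0/20 (H1) depth=20
  + 127.213.189.0/24 (H1) depth=24
  Q 127.213.189.228: descend 01111111110101011011110111100100 ; hops seen [H1,H1,H0] ; pick H0
  Q 198.163.196.6: descend 110 ; hops seen [∅] ; pick no-route
  Q 127.213.189.228: descend 01111111110101011011110111100100 ; hops seen [H1,H1,H0] ; pick H0
  + 215.178.52.16/28 (H2) depth=28
  Q 127.213.189.228: descend 01111111110101011011110111100100 ; hops seen [H1,H1,H0] ; pick H0
  + 127.213.189.228/32 (H2) depth=32
  + 215.178.52.0/24 (H2) depth=24
  + 215.176.0.0/12 (H2) depth=12
  Q 127.213.189.0: descend 011111111101010110111101 ; hops seen [H1,H1] ; pick H1
  + 127.213.184.0/21 (H3) depth=21
  Q 127.213.176.1: descend 01111111110101011011 ; hops seen [H1] ; pick H1
  Q 215.178.52.17: descend 1101011110110010001101000001 ; hops seen [H2,H2,H2] ; pick H2
  - 215.178.52.16/28 clear@28
  + 215.178.48.0/20 (H3) depth=20
  - 215.178.48.0/20 clear@20
  Q 215.176.0.211: descend 11010111101100 ; hops seen [H2] ; pick H2
  Q 127.213.189.0: descend 011111111101010110111101 ; hops seen [H1,H3,H1] ; pick H1
  Q 215.178.52.7: descend 110101111011001000110100000 ; hops seen [H2,H2] ; pick H2

== LOOKUPS ==
["H0","H0","no-route","H0","H0","H1","H1","H2","H2","H1","H2"]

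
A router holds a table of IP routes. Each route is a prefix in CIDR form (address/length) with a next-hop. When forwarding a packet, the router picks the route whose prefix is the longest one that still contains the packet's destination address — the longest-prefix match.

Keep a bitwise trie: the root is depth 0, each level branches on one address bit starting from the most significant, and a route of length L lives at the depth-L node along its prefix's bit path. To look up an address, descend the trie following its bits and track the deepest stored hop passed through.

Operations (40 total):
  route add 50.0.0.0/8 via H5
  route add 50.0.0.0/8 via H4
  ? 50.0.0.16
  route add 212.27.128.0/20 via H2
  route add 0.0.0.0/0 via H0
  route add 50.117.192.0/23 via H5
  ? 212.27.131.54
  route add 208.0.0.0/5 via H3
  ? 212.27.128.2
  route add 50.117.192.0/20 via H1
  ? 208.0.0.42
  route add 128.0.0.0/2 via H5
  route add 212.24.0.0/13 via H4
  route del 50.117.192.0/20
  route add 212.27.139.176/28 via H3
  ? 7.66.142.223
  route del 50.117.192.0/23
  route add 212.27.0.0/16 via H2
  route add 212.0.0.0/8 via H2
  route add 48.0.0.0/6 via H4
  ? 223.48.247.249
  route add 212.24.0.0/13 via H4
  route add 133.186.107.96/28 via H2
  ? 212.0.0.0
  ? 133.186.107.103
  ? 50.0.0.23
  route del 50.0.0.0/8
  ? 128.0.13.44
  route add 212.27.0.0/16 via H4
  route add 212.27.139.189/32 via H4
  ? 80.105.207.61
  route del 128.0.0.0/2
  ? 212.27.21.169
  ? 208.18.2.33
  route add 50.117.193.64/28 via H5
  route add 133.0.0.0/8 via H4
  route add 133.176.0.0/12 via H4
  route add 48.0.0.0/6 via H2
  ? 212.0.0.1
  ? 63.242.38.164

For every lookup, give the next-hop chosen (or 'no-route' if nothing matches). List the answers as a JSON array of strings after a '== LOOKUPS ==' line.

Apply in order:
  add 50.0.0.0/8 -> H5 at depth 8
  add 50.0.0.0/8 -> H4 at depth 8
  lookup 50.0.0.16: bits 00110010 walk d0:-→d1:-→d2:-→d3:-→d4:-→d5:-→d6:-→d7:-→d8:H4 -> H4
  add 212.27.128.0/20 -> H2 at depth 20
  add 0.0.0.0/0 -> H0 at depth 0
  add 50.117.192.0/23 -> H5 at depth 23
  lookup 212.27.131.54: bits 11010100000110111000 walk d0:H0→d1:-→d2:-→d3:-→d4:-→d5:-→d6:-→d7:-→d8:-→d9:-→d10:-→d11:-→d12:-→d13:-→d14:-→d15:-→d16:-→d17:-→d18:-→d19:-→d20:H2 -> H2
  add 208.0.0.0/5 -> H3 at depth 5
  lookup 212.27.128.2: bits 11010100000110111000 walk d0:H0→d1:-→d2:-→d3:-→d4:-→d5:H3→d6:-→d7:-→d8:-→d9:-→d10:-→d11:-→d12:-→d13:-→d14:-→d15:-→d16:-→d17:-→d18:-→d19:-→d20:H2 -> H2
  add 50.117.192.0/20 -> H1 at depth 20
  lookup 208.0.0.42: bits 11010 walk d0:H0→d1:-→d2:-→d3:-→d4:-→d5:H3 -> H3
  add 128.0.0.0/2 -> H5 at depth 2
  add 212.24.0.0/13 -> H4 at depth 13
  - 50.117.192.0/20 clear@20
  add 212.27.139.176/28 -> H3 at depth 28
  lookup 7.66.142.223: bits 00 walk d0:H0→d1:-→d2:- -> H0
  - 50.117.192.0/23 clear@23
  add 212.27.0.0/16 -> H2 at depth 16
  add 212.0.0.0/8 -> H2 at depth 8
  add 48.0.0.0/6 -> H4 at depth 6
  lookup 223.48.247.249: bits 1101 walk d0:H0→d1:-→d2:-→d3:-→d4:- -> H0
  add 212.24.0.0/13 -> H4 at depth 13
  add 133.186.107.96/28 -> H2 at depth 28
  lookup 212.0.0.0: bits 11010100000 walk d0:H0→d1:-→d2:-→d3:-→d4:-→d5:H3→d6:-→d7:-→d8:H2→d9:-→d10:-→d11:- -> H2
  lookup 133.186.107.103: bits 1000010110111010011010110110 walk d0:H0→d1:-→d2:H5→d3:-→d4:-→d5:-→d6:-→d7:-→d8:-→d9:-→d10:-→d11:-→d12:-→d13:-→d14:-→d15:-→d16:-→d17:-→d18:-→d19:-→d20:-→d21:-→d22:-→d23:-→d24:-→d25:-→d26:-→d27:-→d28:H2 -> H2
  lookup 50.0.0.23: bits 001100100 walk d0:H0→d1:-→d2:-→d3:-→d4:-→d5:-→d6:H4→d7:-→d8:H4→d9:- -> H4
  - 50.0.0.0/8 clear@8
  lookup 128.0.13.44: bits 10000 walk d0:H0→d1:-→d2:H5→d3:-→d4:-→d5:- -> H5
  add 212.27.0.0/16 -> H4 at depth 16
  add 212.27.139.189/32 -> H4 at depth 32
  lookup 80.105.207.61: bits 0 walk d0:H0→d1:- -> H0
  - 128.0.0.0/2 clear@2
  lookup 212.27.21.169: bits 1101010000011011 walk d0:H0→d1:-→d2:-→d3:-→d4:-→d5:H3→d6:-→d7:-→d8:H2→d9:-→d10:-→d11:-→d12:-→d13:H4→d14:-→d15:-→d16:H4 -> H4
  lookup 208.18.2.33: bits 11010 walk d0:H0→d1:-→d2:-→d3:-→d4:-→d5:H3 -> H3
  add 50.117.193.64/28 -> H5 at depth 28
  add 133.0.0.0/8 -> H4 at depth 8
  add 133.176.0.0/12 -> H4 at depth 12
  add 48.0.0.0/6 -> H2 at depth 6
  lookup 212.0.0.1: bits 11010100000 walk d0:H0→d1:-→d2:-→d3:-→d4:-→d5:H3→d6:-→d7:-→d8:H2→d9:-→d10:-→d11:- -> H2
  lookup 63.242.38.164: bits 0011 walk d0:H0→d1:-→d2:-→d3:-→d4:- -> H0

== LOOKUPS ==
["H4","H2","H2","H3","H0","H0","H2","H2","H4","H5","H0","H4","H3","H2","H0"]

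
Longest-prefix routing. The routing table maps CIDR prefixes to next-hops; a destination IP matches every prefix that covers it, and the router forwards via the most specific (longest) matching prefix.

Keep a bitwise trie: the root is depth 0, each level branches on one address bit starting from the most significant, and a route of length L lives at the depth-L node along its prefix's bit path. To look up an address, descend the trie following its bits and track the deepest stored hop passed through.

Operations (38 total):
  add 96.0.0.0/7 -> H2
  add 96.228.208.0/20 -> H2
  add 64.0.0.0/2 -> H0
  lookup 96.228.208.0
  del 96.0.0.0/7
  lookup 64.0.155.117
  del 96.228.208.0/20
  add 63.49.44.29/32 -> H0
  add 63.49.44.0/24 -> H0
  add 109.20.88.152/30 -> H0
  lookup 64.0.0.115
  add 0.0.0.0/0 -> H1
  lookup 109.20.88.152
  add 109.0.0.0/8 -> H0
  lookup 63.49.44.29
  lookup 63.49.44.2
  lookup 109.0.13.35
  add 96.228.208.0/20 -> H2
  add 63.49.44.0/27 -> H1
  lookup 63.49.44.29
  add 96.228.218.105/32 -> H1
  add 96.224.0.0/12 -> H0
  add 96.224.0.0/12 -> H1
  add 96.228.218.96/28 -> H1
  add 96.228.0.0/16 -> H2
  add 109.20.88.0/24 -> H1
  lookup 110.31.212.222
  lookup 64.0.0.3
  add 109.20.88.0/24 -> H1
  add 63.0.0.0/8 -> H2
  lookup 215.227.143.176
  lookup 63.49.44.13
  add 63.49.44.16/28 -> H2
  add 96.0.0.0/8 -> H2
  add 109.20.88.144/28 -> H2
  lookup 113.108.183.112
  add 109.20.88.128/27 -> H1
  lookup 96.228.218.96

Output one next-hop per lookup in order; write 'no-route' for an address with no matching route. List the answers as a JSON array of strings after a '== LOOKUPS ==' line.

Apply in order:
  add 96.0.0.0/7 -> H2 at depth 7
  add 96.228.208.0/20 -> H2 at depth 20
  add 64.0.0.0/2 -> H0 at depth 2
  Q 96.228.208.0: descend 01100000111001001101 ; hops seen [H0,H2,H2] ; pick H2
  del 96.0.0.0/7 (clear depth 7)
  Q 64.0.155.117: descend 01 ; hops seen [H0] ; pick H0
  del 96.228.208.0/20 (clear depth 20)
  add 63.49.44.29/32 -> H0 at depth 32
  add 63.49.44.0/24 -> H0 at depth 24
  add 109.20.88.152/30 -> H0 at depth 30
  Q 64.0.0.115: descend 01 ; hops seen [H0] ; pick H0
  add 0.0.0.0/0 -> H1 at depth 0
  Q 109.20.88.152: descend 011011010001010001011000100110 ; hops seen [H1,H0,H0] ; pick H0
  add 109.0.0.0/8 -> H0 at depth 8
  Q 63.49.44.29: descend 00111111001100010010110000011101 ; hops seen [H1,H0,H0] ; pick H0
  Q 63.49.44.2: descend 001111110011000100101100000 ; hops seen [H1,H0] ; pick H0
  Q 109.0.13.35: descend 01101101000 ; hops seen [H1,H0,H0] ; pick H0
  add 96.228.208.0/20 -> H2 at depth 20
  add 63.49.44.0/27 -> H1 at depth 27
  Q 63.49.44.29: descend 00111111001100010010110000011101 ; hops seen [H1,H0,H1,H0] ; pick H0
  add 96.228.218.105/32 -> H1 at depth 32
  add 96.224.0.0/12 -> H0 at depth 12
  add 96.224.0.0/12 -> H1 at depth 12
  add 96.228.218.96/28 -> H1 at depth 28
  add 96.228.0.0/16 -> H2 at depth 16
  add 109.20.88.0/24 -> H1 at depth 24
  Q 110.31.212.222: descend 011011 ; hops seen [H1,H0] ; pick H0
  Q 64.0.0.3: descend 01 ; hops seen [H1,H0] ; pick H0
  add 109.20.88.0/24 -> H1 at depth 24
  add 63.0.0.0/8 -> H2 at depth 8
  Q 215.227.143.176: descend ε ; hops seen [H1] ; pick H1
  Q 63.49.44.13: descend 001111110011000100101100000 ; hops seen [H1,H2,H0,H1] ; pick H1
  add 63.49.44.16/28 -> H2 at depth 28
  add 96.0.0.0/8 -> H2 at depth 8
  add 109.20.88.144/28 -> H2 at depth 28
  Q 113.108.183.112: descend 011 ; hops seen [H1,H0] ; pick H0
  add 109.20.88.128/27 -> H1 at depth 27
  Q 96.228.218.96: descend 0110000011100100110110100110 ; hops seen [H1,H0,H2,H1,H2,H2,H1] ; pick H1

== LOOKUPS ==
["H2","H0","H0","H0","H0","H0","H0","H0","H0","H0","H1","H1","H0","H1"]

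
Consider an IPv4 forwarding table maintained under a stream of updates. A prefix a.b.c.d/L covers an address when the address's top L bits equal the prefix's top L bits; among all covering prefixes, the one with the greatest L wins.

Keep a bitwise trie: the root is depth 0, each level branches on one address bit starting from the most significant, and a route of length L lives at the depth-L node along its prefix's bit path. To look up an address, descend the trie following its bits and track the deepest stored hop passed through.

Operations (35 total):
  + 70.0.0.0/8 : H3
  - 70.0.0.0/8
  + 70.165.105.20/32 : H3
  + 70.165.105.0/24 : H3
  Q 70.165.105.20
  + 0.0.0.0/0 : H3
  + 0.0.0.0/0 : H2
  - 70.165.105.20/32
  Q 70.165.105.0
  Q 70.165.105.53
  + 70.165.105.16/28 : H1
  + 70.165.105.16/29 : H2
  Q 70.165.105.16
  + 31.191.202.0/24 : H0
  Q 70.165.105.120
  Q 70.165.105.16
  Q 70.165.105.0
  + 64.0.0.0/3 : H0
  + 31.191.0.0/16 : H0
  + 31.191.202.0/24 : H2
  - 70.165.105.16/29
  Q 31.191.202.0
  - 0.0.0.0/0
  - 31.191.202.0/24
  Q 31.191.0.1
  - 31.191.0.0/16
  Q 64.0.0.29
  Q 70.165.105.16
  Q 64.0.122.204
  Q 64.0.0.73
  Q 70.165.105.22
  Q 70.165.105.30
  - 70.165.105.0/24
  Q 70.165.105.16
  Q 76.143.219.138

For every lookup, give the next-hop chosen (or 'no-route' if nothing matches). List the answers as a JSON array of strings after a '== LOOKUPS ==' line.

Process each operation:
  + 70.0.0.0/8 (H3) depth=8
  - 70.0.0.0/8 clear@8
  + 70.165.105.20/32 (H3) depth=32
  + 70.165.105.0/24 (H3) depth=24
  lookup 70.165.105.20: bits 01000110101001010110100100010100 walk d0:-→d1:-→d2:-→d3:-→d4:-→d5:-→d6:-→d7:-→d8:-→d9:-→d10:-→d11:-→d12:-→d13:-→d14:-→d15:-→d16:-→d17:-→d18:-→d19:-→d20:-→d21:-→d22:-→d23:-→d24:H3→d25:-→d26:-→d27:-→d28:-→d29:-→d30:-→d31:-→d32:H3 -> H3
  + 0.0.0.0/0 (H3) depth=0
  + 0.0.0.0/0 (H2) depth=0
  - 70.165.105.20/32 clear@32
  lookup 70.165.105.0: bits 010001101010010101101001000 walk d0:H2→d1:-→d2:-→d3:-→d4:-→d5:-→d6:-→d7:-→d8:-→d9:-→d10:-→d11:-→d12:-→d13:-→d14:-→d15:-→d16:-→d17:-→d18:-→d19:-→d20:-→d21:-→d22:-→d23:-→d24:H3→d25:-→d26:-→d27:- -> H3
  lookup 70.165.105.53: bits 01000110101001010110100100 walk d0:H2→d1:-→d2:-→d3:-→d4:-→d5:-→d6:-→d7:-→d8:-→d9:-→d10:-→d11:-→d12:-→d13:-→d14:-→d15:-→d16:-→d17:-→d18:-→d19:-→d20:-→d21:-→d22:-→d23:-→d24:H3→d25:-→d26:- -> H3
  + 70.165.105.16/28 (H1) depth=28
  + 70.165.105.16/29 (H2) depth=29
  lookup 70.165.105.16: bits 01000110101001010110100100010 walk d0:H2→d1:-→d2:-→d3:-→d4:-→d5:-→d6:-→d7:-→d8:-→d9:-→d10:-→d11:-→d12:-→d13:-→d14:-→d15:-→d16:-→d17:-→d18:-→d19:-→d20:-→d21:-→d22:-→d23:-→d24:H3→d25:-→d26:-→d27:-→d28:H1→d29:H2 -> H2
  + 31.191.202.0/24 (H0) depth=24
  lookup 70.165.105.120: bits 0100011010100101011010010 walk d0:H2→d1:-→d2:-→d3:-→d4:-→d5:-→d6:-→d7:-→d8:-→d9:-→d10:-→d11:-→d12:-→d13:-→d14:-→d15:-→d16:-→d17:-→d18:-→d19:-→d20:-→d21:-→d22:-→d23:-→d24:H3→d25:- -> H3
  lookup 70.165.105.16: bits 01000110101001010110100100010 walk d0:H2→d1:-→d2:-→d3:-→d4:-→d5:-→d6:-→d7:-→d8:-→d9:-→d10:-→d11:-→d12:-→d13:-→d14:-→d15:-→d16:-→d17:-→d18:-→d19:-→d20:-→d21:-→d22:-→d23:-→d24:H3→d25:-→d26:-→d27:-→d28:H1→d29:H2 -> H2
  lookup 70.165.105.0: bits 010001101010010101101001000 walk d0:H2→d1:-→d2:-→d3:-→d4:-→d5:-→d6:-→d7:-→d8:-→d9:-→d10:-→d11:-→d12:-→d13:-→d14:-→d15:-→d16:-→d17:-→d18:-→d19:-→d20:-→d21:-→d22:-→d23:-→d24:H3→d25:-→d26:-→d27:- -> H3
  + 64.0.0.0/3 (H0) depth=3
  + 31.191.0.0/16 (H0) depth=16
  + 31.191.202.0/24 (H2) depth=24
  - 70.165.105.16/29 clear@29
  lookup 31.191.202.0: bits 000111111011111111001010 walk d0:H2→d1:-→d2:-→d3:-→d4:-→d5:-→d6:-→d7:-→d8:-→d9:-→d10:-→d11:-→d12:-→d13:-→d14:-→d15:-→d16:H0→d17:-→d18:-→d19:-→d20:-→d21:-→d22:-→d23:-→d24:H2 -> H2
  - 0.0.0.0/0 clear@0
  - 31.191.202.0/24 clear@24
  lookup 31.191.0.1: bits 0001111110111111 walk d0:-→d1:-→d2:-→d3:-→d4:-→d5:-→d6:-→d7:-→d8:-→d9:-→d10:-→d11:-→d12:-→d13:-→d14:-→d15:-→d16:H0 -> H0
  - 31.191.0.0/16 clear@16
  lookup 64.0.0.29: bits 01000 walk d0:-→d1:-→d2:-→d3:H0→d4:-→d5:- -> H0
  lookup 70.165.105.16: bits 01000110101001010110100100010 walk d0:-→d1:-→d2:-→d3:H0→d4:-→d5:-→d6:-→d7:-→d8:-→d9:-→d10:-→d11:-→d12:-→d13:-→d14:-→d15:-→d16:-→d17:-→d18:-→d19:-→d20:-→d21:-→d22:-→d23:-→d24:H3→d25:-→d26:-→d27:-→d28:H1→d29:- -> H1
  lookup 64.0.122.204: bits 01000 walk d0:-→d1:-→d2:-→d3:H0→d4:-→d5:- -> H0
  lookup 64.0.0.73: bits 01000 walk d0:-→d1:-→d2:-→d3:H0→d4:-→d5:- -> H0
  lookup 70.165.105.22: bits 010001101010010101101001000101 walk d0:-→d1:-→d2:-→d3:H0→d4:-→d5:-→d6:-→d7:-→d8:-→d9:-→d10:-→d11:-→d12:-→d13:-→d14:-→d15:-→d16:-→d17:-→d18:-→d19:-→d20:-→d21:-→d22:-→d23:-→d24:H3→d25:-→d26:-→d27:-→d28:H1→d29:-→d30:- -> H1
  lookup 70.165.105.30: bits 0100011010100101011010010001 walk d0:-→d1:-→d2:-→d3:H0→d4:-→d5:-→d6:-→d7:-→d8:-→d9:-→d10:-→d11:-→d12:-→d13:-→d14:-→d15:-→d16:-→d17:-→d18:-→d19:-→d20:-→d21:-→d22:-→d23:-→d24:H3→d25:-→d26:-→d27:-→d28:H1 -> H1
  - 70.165.105.0/24 clear@24
  lookup 70.165.105.16: bits 01000110101001010110100100010 walk d0:-→d1:-→d2:-→d3:H0→d4:-→d5:-→d6:-→d7:-→d8:-→d9:-→d10:-→d11:-→d12:-→d13:-→d14:-→d15:-→d16:-→d17:-→d18:-→d19:-→d20:-→d21:-→d22:-→d23:-→d24:-→d25:-→d26:-→d27:-→d28:H1→d29:- -> H1
  lookup 76.143.219.138: bits 0100 walk d0:-→d1:-→d2:-→d3:H0→d4:- -> H0

== LOOKUPS ==
["H3","H3","H3","H2","H3","H2","H3","H2","H0","H0","H1","H0","H0","H1","H1","H1","H0"]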